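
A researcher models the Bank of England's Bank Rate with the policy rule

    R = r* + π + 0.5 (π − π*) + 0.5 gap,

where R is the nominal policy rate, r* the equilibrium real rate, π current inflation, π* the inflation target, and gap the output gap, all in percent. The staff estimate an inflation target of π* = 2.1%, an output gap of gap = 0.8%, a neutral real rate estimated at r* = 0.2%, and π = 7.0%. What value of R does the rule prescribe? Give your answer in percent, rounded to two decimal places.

10.05%

R = 0.2 + 7.0 + 0.5 × (7.0 − 2.1) + 0.5 × 0.8
   = 0.2 + 7 + 2.45 + 0.4 = 10.05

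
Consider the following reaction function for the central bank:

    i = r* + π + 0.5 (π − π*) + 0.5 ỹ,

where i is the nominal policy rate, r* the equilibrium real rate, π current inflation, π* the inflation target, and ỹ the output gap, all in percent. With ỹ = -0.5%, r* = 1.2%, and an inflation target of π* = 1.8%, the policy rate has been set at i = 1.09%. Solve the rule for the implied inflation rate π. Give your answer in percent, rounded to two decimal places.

Collecting π: i = r* + (1 + 0.5) π − 0.5 π* + 0.5 ỹ
1.5 π = 1.09 − 1.2 + 0.5 × 1.8 − 0.5 × (-0.5) = 1.04
π = 1.04 / 1.5 = 0.69

0.69%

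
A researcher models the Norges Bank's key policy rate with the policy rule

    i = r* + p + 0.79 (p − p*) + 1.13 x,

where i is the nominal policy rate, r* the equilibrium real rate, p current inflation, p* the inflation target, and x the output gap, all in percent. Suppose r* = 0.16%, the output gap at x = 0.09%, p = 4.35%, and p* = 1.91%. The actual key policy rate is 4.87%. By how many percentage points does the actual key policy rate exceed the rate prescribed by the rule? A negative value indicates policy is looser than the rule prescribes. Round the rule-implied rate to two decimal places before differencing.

-1.67 pp

i = 0.16 + 4.35 + 0.79 × (4.35 − 1.91) + 1.13 × 0.09
   = 0.16 + 4.35 + 1.9276 + 0.1017 = 6.54
Deviation = 4.87 − 6.54 = -1.67 pp.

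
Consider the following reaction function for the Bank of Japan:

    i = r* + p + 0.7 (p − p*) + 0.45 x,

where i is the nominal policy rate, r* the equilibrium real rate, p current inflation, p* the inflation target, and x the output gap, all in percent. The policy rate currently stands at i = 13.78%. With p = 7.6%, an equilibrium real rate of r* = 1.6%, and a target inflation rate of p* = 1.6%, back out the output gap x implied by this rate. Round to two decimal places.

0.84%

0.45 x = 13.78 − 1.6 − 7.6 − 0.7 × (7.6 − 1.6) = 0.38
x = 0.38 / 0.45 = 0.84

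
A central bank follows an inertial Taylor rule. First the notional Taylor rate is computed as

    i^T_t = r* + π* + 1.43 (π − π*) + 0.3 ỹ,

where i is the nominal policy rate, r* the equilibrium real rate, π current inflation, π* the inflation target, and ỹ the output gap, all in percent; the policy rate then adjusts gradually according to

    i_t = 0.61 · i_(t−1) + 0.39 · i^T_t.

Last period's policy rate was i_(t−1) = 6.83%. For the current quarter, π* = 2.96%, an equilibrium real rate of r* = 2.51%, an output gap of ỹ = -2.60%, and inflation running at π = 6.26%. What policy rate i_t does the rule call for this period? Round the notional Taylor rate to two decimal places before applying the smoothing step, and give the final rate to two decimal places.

7.84%

i^T_t = 2.51 + 2.96 + 1.43 × (6.26 − 2.96) + 0.3 × (-2.60)
   = 2.51 + 2.96 + 4.719 − 0.78 = 9.41
i_t = 0.61 × 6.83 + 0.39 × 9.41 = 4.1663 + 3.6699 = 7.84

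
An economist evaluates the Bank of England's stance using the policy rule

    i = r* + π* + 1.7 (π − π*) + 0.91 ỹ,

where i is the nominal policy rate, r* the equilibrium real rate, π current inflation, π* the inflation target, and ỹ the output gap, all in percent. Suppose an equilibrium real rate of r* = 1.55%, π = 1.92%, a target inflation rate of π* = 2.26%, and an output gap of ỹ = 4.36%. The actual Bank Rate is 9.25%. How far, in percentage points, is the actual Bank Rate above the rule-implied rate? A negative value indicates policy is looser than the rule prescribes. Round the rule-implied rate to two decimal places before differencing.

2.05 pp

i = 1.55 + 2.26 + 1.7 × (1.92 − 2.26) + 0.91 × 4.36
   = 1.55 + 2.26 − 0.578 + 3.9676 = 7.20
Deviation = 9.25 − 7.20 = 2.05 pp.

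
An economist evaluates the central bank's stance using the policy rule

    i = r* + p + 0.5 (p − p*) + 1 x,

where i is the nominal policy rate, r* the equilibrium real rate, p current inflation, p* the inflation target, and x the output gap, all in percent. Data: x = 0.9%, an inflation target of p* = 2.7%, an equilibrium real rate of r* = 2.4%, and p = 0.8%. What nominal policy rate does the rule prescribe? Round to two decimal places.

i = 2.4 + 0.8 + 0.5 × (0.8 − 2.7) + 1 × 0.9
   = 2.4 + 0.8 − 0.95 + 0.9 = 3.15

3.15%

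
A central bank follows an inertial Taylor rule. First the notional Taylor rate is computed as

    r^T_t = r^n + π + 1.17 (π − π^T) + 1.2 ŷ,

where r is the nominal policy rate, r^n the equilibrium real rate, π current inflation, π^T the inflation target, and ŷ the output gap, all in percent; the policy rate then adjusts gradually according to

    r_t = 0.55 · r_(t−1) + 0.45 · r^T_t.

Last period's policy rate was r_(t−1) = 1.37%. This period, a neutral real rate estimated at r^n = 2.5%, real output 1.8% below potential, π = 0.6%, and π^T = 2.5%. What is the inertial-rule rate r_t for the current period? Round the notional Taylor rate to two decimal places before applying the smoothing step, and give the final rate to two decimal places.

Output 1.8% below potential → ŷ = -1.8.
r^T_t = 2.5 + 0.6 + 1.17 × (0.6 − 2.5) + 1.2 × (-1.8)
   = 2.5 + 0.6 − 2.223 − 2.16 = -1.28
r_t = 0.55 × 1.37 + 0.45 × (-1.28) = 0.7535 − 0.576 = 0.18

0.18%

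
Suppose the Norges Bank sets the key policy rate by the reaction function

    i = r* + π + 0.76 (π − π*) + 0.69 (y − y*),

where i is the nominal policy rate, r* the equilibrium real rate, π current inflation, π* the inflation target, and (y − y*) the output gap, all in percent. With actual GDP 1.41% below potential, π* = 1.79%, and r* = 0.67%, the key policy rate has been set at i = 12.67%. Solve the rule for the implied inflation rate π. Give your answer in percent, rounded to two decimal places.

8.14%

Output 1.41% below potential → (y − y*) = -1.41.
Collecting π: i = r* + (1 + 0.76) π − 0.76 π* + 0.69 (y − y*)
1.76 π = 12.67 − 0.67 + 0.76 × 1.79 − 0.69 × (-1.41) = 14.3333
π = 14.3333 / 1.76 = 8.14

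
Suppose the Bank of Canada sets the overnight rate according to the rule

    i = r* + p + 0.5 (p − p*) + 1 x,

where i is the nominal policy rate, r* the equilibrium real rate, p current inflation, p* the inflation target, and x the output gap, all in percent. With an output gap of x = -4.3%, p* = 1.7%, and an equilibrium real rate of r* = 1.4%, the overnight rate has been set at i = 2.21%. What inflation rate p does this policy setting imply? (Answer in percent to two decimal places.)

3.97%

Collecting p: i = r* + (1 + 0.5) p − 0.5 p* + 1 x
1.5 p = 2.21 − 1.4 + 0.5 × 1.7 − 1 × (-4.3) = 5.96
p = 5.96 / 1.5 = 3.97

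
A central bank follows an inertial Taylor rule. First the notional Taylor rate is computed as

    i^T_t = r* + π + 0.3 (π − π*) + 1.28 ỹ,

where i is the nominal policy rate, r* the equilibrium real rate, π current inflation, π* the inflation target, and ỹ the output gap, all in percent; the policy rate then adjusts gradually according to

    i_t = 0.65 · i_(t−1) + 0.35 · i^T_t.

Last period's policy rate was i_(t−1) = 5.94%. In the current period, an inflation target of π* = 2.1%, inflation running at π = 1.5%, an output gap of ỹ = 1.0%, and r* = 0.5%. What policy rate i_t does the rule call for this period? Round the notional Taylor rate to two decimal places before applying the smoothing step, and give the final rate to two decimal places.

4.95%

i^T_t = 0.5 + 1.5 + 0.3 × (1.5 − 2.1) + 1.28 × 1.0
   = 0.5 + 1.5 − 0.18 + 1.28 = 3.10
i_t = 0.65 × 5.94 + 0.35 × 3.10 = 3.861 + 1.085 = 4.95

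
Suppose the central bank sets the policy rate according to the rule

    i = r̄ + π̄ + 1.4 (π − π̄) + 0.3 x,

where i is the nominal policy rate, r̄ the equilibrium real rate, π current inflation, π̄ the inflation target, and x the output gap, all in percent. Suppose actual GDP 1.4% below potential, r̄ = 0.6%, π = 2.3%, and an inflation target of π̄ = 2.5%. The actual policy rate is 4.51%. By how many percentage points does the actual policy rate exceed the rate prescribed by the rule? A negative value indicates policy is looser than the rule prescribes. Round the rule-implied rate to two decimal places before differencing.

Output 1.4% below potential → x = -1.4.
i = 0.6 + 2.5 + 1.4 × (2.3 − 2.5) + 0.3 × (-1.4)
   = 0.6 + 2.5 − 0.28 − 0.42 = 2.40
Deviation = 4.51 − 2.40 = 2.11 pp.

2.11 pp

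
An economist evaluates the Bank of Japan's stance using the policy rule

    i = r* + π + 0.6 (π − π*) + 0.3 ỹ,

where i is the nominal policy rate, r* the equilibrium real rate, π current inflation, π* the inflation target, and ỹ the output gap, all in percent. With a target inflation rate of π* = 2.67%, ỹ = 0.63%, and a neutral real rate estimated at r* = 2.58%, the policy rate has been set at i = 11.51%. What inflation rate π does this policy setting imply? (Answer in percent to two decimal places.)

Collecting π: i = r* + (1 + 0.6) π − 0.6 π* + 0.3 ỹ
1.6 π = 11.51 − 2.58 + 0.6 × 2.67 − 0.3 × 0.63 = 10.343
π = 10.343 / 1.6 = 6.46

6.46%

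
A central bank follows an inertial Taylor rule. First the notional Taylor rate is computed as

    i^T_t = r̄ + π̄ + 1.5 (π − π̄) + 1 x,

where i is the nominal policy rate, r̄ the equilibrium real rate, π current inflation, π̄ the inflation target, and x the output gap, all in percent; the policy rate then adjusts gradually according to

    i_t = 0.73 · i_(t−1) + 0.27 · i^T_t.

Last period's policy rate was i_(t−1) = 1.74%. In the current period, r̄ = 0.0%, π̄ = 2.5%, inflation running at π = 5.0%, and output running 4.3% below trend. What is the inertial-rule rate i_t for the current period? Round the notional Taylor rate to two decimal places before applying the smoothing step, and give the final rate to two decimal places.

1.80%

Output 4.3% below potential → x = -4.3.
i^T_t = 0.0 + 2.5 + 1.5 × (5.0 − 2.5) + 1 × (-4.3)
   = 0.0 + 2.5 + 3.75 − 4.3 = 1.95
i_t = 0.73 × 1.74 + 0.27 × 1.95 = 1.2702 + 0.5265 = 1.80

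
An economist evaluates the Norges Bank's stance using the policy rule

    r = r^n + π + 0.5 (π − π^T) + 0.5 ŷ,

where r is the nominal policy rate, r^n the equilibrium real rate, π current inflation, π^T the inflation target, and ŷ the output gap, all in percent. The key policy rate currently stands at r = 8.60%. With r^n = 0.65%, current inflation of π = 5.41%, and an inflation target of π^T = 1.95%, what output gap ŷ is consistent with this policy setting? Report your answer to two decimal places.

0.5 ŷ = 8.60 − 0.65 − 5.41 − 0.5 × (5.41 − 1.95) = 0.81
ŷ = 0.81 / 0.5 = 1.62

1.62%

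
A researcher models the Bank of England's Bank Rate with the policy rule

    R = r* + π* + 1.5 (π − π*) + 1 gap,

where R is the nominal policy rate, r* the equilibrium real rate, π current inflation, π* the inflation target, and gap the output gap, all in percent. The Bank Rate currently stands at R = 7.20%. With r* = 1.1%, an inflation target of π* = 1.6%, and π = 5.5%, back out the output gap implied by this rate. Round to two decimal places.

1 gap = 7.20 − 1.1 − 1.6 − 1.5 × (5.5 − 1.6) = -1.35
gap = -1.35 / 1 = -1.35

-1.35%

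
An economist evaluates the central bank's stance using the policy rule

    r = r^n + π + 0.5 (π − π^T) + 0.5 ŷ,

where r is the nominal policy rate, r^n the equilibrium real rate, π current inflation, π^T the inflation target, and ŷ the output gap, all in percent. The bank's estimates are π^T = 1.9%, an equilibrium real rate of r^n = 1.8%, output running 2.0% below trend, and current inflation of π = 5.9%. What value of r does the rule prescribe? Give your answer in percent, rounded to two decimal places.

8.70%

Output 2.0% below potential → ŷ = -2.0.
r = 1.8 + 5.9 + 0.5 × (5.9 − 1.9) + 0.5 × (-2.0)
   = 1.8 + 5.9 + 2 − 1 = 8.70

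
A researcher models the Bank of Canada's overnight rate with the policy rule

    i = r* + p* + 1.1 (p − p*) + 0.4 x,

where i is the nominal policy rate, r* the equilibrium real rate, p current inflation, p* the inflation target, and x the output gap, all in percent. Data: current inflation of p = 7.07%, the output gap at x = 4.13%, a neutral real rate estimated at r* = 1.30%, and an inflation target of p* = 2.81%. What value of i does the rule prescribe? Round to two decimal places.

10.45%

i = 1.30 + 2.81 + 1.1 × (7.07 − 2.81) + 0.4 × 4.13
   = 1.30 + 2.81 + 4.686 + 1.652 = 10.45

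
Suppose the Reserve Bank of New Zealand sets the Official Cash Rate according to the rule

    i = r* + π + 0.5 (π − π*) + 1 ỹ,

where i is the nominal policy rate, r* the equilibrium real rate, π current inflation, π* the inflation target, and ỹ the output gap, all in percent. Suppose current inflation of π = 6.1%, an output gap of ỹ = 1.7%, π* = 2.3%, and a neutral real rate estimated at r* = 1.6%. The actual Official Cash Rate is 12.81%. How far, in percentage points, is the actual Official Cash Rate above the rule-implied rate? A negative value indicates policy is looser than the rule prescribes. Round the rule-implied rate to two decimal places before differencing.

i = 1.6 + 6.1 + 0.5 × (6.1 − 2.3) + 1 × 1.7
   = 1.6 + 6.1 + 1.9 + 1.7 = 11.30
Deviation = 12.81 − 11.30 = 1.51 pp.

1.51 pp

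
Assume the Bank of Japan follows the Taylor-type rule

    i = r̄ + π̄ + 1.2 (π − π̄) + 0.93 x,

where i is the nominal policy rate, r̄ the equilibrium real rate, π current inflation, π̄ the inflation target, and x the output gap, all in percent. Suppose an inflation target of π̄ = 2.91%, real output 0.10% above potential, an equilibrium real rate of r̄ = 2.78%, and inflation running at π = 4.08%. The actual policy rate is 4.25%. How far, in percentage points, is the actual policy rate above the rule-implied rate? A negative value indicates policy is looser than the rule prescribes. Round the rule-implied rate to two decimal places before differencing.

-2.94 pp

Output 0.10% above potential → x = 0.10.
i = 2.78 + 2.91 + 1.2 × (4.08 − 2.91) + 0.93 × 0.10
   = 2.78 + 2.91 + 1.404 + 0.093 = 7.19
Deviation = 4.25 − 7.19 = -2.94 pp.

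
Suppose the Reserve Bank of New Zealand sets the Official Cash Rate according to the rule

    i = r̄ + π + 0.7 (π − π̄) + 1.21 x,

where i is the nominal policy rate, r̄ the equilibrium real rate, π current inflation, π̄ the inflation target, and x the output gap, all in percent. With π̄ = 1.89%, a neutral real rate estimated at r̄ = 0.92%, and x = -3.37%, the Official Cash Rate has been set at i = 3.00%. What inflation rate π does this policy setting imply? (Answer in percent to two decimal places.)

Collecting π: i = r̄ + (1 + 0.7) π − 0.7 π̄ + 1.21 x
1.7 π = 3.00 − 0.92 + 0.7 × 1.89 − 1.21 × (-3.37) = 7.4807
π = 7.4807 / 1.7 = 4.40

4.40%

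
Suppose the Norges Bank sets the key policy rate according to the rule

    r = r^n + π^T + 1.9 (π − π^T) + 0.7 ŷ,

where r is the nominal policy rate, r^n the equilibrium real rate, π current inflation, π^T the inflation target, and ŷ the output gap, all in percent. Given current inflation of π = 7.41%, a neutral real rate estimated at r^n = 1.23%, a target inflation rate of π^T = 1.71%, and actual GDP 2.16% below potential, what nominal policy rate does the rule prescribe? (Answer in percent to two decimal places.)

Output 2.16% below potential → ŷ = -2.16.
r = 1.23 + 1.71 + 1.9 × (7.41 − 1.71) + 0.7 × (-2.16)
   = 1.23 + 1.71 + 10.83 − 1.512 = 12.26

12.26%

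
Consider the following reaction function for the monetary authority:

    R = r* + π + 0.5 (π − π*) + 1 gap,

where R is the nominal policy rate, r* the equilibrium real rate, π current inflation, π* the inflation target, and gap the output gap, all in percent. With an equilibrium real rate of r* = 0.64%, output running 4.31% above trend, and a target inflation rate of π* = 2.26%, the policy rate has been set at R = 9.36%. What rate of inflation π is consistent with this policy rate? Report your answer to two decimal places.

3.69%

Output 4.31% above potential → gap = 4.31.
Collecting π: R = r* + (1 + 0.5) π − 0.5 π* + 1 gap
1.5 π = 9.36 − 0.64 + 0.5 × 2.26 − 1 × 4.31 = 5.54
π = 5.54 / 1.5 = 3.69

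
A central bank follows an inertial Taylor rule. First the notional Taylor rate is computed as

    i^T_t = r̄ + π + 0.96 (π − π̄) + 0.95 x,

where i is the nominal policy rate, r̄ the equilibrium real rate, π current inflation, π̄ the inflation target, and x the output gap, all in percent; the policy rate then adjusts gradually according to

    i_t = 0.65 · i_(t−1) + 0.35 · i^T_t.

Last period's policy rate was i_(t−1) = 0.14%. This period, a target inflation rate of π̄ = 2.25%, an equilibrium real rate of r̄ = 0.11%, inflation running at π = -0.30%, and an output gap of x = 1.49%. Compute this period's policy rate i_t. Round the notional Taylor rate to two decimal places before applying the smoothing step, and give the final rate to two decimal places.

i^T_t = 0.11 + (-0.30) + 0.96 × (-0.30 − 2.25) + 0.95 × 1.49
   = 0.11 − 0.3 − 2.448 + 1.4155 = -1.22
i_t = 0.65 × 0.14 + 0.35 × (-1.22) = 0.091 − 0.427 = -0.34

-0.34%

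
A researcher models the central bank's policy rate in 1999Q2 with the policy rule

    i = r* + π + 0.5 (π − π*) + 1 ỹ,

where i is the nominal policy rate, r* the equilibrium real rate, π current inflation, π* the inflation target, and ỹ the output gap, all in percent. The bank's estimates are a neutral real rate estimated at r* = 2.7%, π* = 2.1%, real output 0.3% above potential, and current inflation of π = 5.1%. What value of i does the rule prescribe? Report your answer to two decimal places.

Output 0.3% above potential → ỹ = 0.3.
i = 2.7 + 5.1 + 0.5 × (5.1 − 2.1) + 1 × 0.3
   = 2.7 + 5.1 + 1.5 + 0.3 = 9.60

9.60%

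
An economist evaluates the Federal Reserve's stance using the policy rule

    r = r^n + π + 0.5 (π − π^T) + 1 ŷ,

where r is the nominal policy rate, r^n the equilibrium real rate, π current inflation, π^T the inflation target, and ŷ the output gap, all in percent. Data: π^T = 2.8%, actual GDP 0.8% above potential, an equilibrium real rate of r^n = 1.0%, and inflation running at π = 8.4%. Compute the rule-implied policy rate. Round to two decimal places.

13.00%

Output 0.8% above potential → ŷ = 0.8.
r = 1.0 + 8.4 + 0.5 × (8.4 − 2.8) + 1 × 0.8
   = 1.0 + 8.4 + 2.8 + 0.8 = 13.00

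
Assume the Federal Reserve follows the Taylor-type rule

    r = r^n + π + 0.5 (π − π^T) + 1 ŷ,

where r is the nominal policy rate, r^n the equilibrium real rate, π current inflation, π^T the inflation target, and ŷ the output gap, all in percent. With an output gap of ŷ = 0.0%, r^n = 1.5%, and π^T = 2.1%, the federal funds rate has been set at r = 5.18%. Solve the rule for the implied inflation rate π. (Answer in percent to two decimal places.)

Collecting π: r = r^n + (1 + 0.5) π − 0.5 π^T + 1 ŷ
1.5 π = 5.18 − 1.5 + 0.5 × 2.1 − 1 × 0.0 = 4.73
π = 4.73 / 1.5 = 3.15

3.15%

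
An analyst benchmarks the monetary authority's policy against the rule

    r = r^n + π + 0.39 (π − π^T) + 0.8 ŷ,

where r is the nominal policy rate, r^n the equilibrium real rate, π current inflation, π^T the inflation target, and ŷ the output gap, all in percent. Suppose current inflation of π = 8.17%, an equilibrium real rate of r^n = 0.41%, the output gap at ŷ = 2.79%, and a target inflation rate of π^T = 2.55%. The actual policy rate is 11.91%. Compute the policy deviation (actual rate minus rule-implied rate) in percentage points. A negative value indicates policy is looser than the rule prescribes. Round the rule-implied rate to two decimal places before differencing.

r = 0.41 + 8.17 + 0.39 × (8.17 − 2.55) + 0.8 × 2.79
   = 0.41 + 8.17 + 2.1918 + 2.232 = 13.00
Deviation = 11.91 − 13.00 = -1.09 pp.

-1.09 pp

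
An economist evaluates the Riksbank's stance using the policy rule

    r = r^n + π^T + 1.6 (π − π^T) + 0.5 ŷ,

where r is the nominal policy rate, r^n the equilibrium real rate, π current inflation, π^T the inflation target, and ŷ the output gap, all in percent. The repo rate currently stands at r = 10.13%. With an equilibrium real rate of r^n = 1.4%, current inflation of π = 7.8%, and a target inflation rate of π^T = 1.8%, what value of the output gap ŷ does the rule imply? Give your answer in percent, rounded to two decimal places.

0.5 ŷ = 10.13 − 1.4 − 1.8 − 1.6 × (7.8 − 1.8) = -2.67
ŷ = -2.67 / 0.5 = -5.34

-5.34%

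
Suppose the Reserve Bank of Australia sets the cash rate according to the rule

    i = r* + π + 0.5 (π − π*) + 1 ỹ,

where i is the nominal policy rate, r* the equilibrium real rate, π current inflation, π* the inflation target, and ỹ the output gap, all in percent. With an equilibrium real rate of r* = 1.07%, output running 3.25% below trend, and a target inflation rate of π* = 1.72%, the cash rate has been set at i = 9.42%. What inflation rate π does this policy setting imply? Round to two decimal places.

Output 3.25% below potential → ỹ = -3.25.
Collecting π: i = r* + (1 + 0.5) π − 0.5 π* + 1 ỹ
1.5 π = 9.42 − 1.07 + 0.5 × 1.72 − 1 × (-3.25) = 12.46
π = 12.46 / 1.5 = 8.31

8.31%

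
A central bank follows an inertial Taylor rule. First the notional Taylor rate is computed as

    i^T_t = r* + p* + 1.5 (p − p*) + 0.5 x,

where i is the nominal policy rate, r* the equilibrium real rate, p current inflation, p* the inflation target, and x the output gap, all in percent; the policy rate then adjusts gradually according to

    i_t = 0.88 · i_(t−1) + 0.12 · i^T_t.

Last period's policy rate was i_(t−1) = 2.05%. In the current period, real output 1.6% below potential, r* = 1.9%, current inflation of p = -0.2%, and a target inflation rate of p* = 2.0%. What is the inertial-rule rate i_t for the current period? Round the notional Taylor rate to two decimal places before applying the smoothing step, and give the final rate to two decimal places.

Output 1.6% below potential → x = -1.6.
i^T_t = 1.9 + 2.0 + 1.5 × (-0.2 − 2.0) + 0.5 × (-1.6)
   = 1.9 + 2 − 3.3 − 0.8 = -0.20
i_t = 0.88 × 2.05 + 0.12 × (-0.20) = 1.804 − 0.024 = 1.78

1.78%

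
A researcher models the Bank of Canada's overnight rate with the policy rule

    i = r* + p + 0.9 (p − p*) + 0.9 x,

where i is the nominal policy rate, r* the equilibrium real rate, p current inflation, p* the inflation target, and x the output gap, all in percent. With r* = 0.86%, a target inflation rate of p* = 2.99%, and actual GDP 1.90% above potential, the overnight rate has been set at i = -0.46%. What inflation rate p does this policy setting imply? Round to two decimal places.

-0.18%

Output 1.90% above potential → x = 1.90.
Collecting p: i = r* + (1 + 0.9) p − 0.9 p* + 0.9 x
1.9 p = -0.46 − 0.86 + 0.9 × 2.99 − 0.9 × 1.90 = -0.339
p = -0.339 / 1.9 = -0.18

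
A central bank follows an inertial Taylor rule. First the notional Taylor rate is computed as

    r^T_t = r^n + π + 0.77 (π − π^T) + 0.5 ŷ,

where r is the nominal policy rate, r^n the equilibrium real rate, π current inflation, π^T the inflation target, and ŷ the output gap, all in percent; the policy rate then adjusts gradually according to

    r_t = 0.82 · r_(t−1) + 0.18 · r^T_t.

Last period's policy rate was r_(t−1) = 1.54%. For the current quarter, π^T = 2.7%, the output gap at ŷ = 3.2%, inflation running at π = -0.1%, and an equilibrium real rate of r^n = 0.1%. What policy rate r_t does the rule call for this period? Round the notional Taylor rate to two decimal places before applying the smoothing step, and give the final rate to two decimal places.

r^T_t = 0.1 + (-0.1) + 0.77 × (-0.1 − 2.7) + 0.5 × 3.2
   = 0.1 − 0.1 − 2.156 + 1.6 = -0.56
r_t = 0.82 × 1.54 + 0.18 × (-0.56) = 1.2628 − 0.1008 = 1.16

1.16%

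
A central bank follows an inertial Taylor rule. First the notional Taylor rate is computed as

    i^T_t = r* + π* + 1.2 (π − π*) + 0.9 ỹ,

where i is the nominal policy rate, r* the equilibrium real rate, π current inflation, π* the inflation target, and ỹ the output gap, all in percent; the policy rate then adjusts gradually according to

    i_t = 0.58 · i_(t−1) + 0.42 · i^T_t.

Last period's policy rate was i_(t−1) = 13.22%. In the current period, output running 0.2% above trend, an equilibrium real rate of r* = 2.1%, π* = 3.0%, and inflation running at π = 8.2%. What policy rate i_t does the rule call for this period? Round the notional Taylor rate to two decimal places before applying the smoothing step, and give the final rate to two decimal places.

12.51%

Output 0.2% above potential → ỹ = 0.2.
i^T_t = 2.1 + 3.0 + 1.2 × (8.2 − 3.0) + 0.9 × 0.2
   = 2.1 + 3 + 6.24 + 0.18 = 11.52
i_t = 0.58 × 13.22 + 0.42 × 11.52 = 7.6676 + 4.8384 = 12.51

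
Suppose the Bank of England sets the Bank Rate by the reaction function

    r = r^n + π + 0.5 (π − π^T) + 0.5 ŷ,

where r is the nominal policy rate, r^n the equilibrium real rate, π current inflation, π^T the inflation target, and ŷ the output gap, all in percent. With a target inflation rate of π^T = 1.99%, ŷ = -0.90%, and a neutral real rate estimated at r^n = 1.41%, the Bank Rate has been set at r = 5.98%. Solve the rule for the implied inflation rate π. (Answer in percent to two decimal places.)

Collecting π: r = r^n + (1 + 0.5) π − 0.5 π^T + 0.5 ŷ
1.5 π = 5.98 − 1.41 + 0.5 × 1.99 − 0.5 × (-0.90) = 6.015
π = 6.015 / 1.5 = 4.01

4.01%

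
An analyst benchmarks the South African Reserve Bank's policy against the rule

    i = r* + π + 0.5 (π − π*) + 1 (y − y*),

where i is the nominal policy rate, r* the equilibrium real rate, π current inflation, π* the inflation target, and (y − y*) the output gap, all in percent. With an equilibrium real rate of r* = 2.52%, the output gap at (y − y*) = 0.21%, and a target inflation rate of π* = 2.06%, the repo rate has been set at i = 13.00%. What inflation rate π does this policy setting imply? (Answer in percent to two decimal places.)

7.53%

Collecting π: i = r* + (1 + 0.5) π − 0.5 π* + 1 (y − y*)
1.5 π = 13.00 − 2.52 + 0.5 × 2.06 − 1 × 0.21 = 11.3
π = 11.3 / 1.5 = 7.53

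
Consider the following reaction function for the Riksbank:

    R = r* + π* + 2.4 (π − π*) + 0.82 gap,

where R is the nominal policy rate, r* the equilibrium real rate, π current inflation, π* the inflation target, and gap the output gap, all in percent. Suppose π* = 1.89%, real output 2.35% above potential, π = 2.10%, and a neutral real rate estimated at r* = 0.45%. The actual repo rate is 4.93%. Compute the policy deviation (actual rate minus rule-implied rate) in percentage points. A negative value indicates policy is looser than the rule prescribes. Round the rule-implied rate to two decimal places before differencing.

Output 2.35% above potential → gap = 2.35.
R = 0.45 + 1.89 + 2.4 × (2.10 − 1.89) + 0.82 × 2.35
   = 0.45 + 1.89 + 0.504 + 1.927 = 4.77
Deviation = 4.93 − 4.77 = 0.16 pp.

0.16 pp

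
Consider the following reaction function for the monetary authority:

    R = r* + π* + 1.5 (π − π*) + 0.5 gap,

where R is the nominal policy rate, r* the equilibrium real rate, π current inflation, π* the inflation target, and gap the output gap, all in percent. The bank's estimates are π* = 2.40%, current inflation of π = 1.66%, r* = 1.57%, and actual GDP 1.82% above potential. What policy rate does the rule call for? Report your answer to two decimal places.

3.77%

Output 1.82% above potential → gap = 1.82.
R = 1.57 + 2.40 + 1.5 × (1.66 − 2.40) + 0.5 × 1.82
   = 1.57 + 2.4 − 1.11 + 0.91 = 3.77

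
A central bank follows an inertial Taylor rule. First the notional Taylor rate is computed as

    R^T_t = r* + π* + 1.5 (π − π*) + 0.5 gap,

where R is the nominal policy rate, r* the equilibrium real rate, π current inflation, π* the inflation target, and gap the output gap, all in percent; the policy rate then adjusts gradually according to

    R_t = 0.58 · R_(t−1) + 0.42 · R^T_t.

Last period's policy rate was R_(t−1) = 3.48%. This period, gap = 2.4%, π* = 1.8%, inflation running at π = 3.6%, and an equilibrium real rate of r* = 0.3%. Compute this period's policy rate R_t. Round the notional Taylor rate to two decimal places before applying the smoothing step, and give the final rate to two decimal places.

R^T_t = 0.3 + 1.8 + 1.5 × (3.6 − 1.8) + 0.5 × 2.4
   = 0.3 + 1.8 + 2.7 + 1.2 = 6.00
R_t = 0.58 × 3.48 + 0.42 × 6.00 = 2.0184 + 2.52 = 4.54

4.54%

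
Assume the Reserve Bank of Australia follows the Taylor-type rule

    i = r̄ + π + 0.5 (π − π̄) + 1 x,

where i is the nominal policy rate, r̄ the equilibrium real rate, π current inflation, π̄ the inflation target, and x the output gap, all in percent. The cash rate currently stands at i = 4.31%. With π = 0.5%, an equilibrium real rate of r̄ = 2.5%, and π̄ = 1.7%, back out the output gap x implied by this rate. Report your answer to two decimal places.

1 x = 4.31 − 2.5 − 0.5 − 0.5 × (0.5 − 1.7) = 1.91
x = 1.91 / 1 = 1.91

1.91%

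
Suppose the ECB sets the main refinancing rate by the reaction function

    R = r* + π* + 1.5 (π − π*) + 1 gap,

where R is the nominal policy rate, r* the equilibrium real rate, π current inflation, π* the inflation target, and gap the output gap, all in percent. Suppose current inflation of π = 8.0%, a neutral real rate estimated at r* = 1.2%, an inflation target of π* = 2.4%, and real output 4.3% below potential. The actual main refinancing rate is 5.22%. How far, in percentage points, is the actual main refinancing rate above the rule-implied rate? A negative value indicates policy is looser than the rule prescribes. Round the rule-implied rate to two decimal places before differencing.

Output 4.3% below potential → gap = -4.3.
R = 1.2 + 2.4 + 1.5 × (8.0 − 2.4) + 1 × (-4.3)
   = 1.2 + 2.4 + 8.4 − 4.3 = 7.70
Deviation = 5.22 − 7.70 = -2.48 pp.

-2.48 pp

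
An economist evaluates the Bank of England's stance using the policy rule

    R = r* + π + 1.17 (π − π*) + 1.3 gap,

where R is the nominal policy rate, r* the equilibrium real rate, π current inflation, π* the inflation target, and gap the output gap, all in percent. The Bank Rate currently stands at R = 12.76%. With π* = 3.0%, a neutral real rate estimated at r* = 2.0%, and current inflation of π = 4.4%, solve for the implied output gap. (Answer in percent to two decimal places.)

1.3 gap = 12.76 − 2.0 − 4.4 − 1.17 × (4.4 − 3.0) = 4.722
gap = 4.722 / 1.3 = 3.63

3.63%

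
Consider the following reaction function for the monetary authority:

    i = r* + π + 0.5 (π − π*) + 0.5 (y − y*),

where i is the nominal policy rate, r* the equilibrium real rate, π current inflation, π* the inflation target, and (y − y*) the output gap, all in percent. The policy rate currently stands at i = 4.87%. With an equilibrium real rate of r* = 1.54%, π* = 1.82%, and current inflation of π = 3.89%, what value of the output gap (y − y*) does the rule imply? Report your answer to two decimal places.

-3.19%

0.5 (y − y*) = 4.87 − 1.54 − 3.89 − 0.5 × (3.89 − 1.82) = -1.595
(y − y*) = -1.595 / 0.5 = -3.19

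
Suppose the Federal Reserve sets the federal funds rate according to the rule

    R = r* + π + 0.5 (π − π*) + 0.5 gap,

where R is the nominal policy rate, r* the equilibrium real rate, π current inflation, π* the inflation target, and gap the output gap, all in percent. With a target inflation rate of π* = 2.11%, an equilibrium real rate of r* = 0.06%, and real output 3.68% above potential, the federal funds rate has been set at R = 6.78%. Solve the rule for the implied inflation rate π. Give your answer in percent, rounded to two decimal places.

Output 3.68% above potential → gap = 3.68.
Collecting π: R = r* + (1 + 0.5) π − 0.5 π* + 0.5 gap
1.5 π = 6.78 − 0.06 + 0.5 × 2.11 − 0.5 × 3.68 = 5.935
π = 5.935 / 1.5 = 3.96

3.96%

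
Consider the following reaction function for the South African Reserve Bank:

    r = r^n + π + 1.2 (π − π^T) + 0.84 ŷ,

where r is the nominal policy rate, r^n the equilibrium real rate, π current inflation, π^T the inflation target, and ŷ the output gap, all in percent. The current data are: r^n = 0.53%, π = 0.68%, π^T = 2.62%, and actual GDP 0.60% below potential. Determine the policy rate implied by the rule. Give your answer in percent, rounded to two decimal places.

-1.62%

Output 0.60% below potential → ŷ = -0.60.
r = 0.53 + 0.68 + 1.2 × (0.68 − 2.62) + 0.84 × (-0.60)
   = 0.53 + 0.68 − 2.328 − 0.504 = -1.62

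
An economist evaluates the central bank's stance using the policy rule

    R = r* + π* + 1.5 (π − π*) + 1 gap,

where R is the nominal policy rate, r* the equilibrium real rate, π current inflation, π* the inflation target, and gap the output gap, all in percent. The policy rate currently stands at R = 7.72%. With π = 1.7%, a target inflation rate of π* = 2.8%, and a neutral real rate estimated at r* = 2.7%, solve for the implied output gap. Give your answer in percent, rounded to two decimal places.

3.87%

1 gap = 7.72 − 2.7 − 2.8 − 1.5 × (1.7 − 2.8) = 3.87
gap = 3.87 / 1 = 3.87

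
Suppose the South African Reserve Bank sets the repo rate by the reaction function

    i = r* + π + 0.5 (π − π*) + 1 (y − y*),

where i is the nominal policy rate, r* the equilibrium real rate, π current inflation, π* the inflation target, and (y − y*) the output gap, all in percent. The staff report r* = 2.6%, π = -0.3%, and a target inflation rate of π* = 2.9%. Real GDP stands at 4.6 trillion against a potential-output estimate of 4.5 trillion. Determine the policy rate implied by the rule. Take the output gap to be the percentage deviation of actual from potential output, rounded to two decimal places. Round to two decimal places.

2.92%

Output gap = 100 × (4.6 − 4.5) / 4.5 = 2.22%.
i = 2.60 + (-0.30) + 0.5 × (-0.30 − 2.90) + 1 × 2.22
   = 2.60 − 0.3 − 1.6 + 2.22 = 2.92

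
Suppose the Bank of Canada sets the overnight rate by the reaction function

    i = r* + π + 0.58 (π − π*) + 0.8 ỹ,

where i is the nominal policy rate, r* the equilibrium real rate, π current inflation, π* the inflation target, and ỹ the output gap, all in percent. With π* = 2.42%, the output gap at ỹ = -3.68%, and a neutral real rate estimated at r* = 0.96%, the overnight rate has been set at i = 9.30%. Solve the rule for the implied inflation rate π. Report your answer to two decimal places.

8.03%

Collecting π: i = r* + (1 + 0.58) π − 0.58 π* + 0.8 ỹ
1.58 π = 9.30 − 0.96 + 0.58 × 2.42 − 0.8 × (-3.68) = 12.6876
π = 12.6876 / 1.58 = 8.03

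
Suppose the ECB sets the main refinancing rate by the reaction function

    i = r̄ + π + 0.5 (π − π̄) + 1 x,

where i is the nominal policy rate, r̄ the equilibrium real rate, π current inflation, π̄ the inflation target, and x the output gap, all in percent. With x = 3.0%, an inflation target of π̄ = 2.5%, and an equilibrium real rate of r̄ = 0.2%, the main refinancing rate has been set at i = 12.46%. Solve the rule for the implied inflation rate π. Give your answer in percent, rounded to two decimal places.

Collecting π: i = r̄ + (1 + 0.5) π − 0.5 π̄ + 1 x
1.5 π = 12.46 − 0.2 + 0.5 × 2.5 − 1 × 3.0 = 10.51
π = 10.51 / 1.5 = 7.01

7.01%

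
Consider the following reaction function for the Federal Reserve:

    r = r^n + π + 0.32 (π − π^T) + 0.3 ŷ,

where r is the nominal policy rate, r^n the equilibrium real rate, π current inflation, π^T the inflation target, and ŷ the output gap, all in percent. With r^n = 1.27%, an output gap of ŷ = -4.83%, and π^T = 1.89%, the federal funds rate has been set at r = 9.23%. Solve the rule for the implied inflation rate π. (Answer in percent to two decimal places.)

Collecting π: r = r^n + (1 + 0.32) π − 0.32 π^T + 0.3 ŷ
1.32 π = 9.23 − 1.27 + 0.32 × 1.89 − 0.3 × (-4.83) = 10.0138
π = 10.0138 / 1.32 = 7.59

7.59%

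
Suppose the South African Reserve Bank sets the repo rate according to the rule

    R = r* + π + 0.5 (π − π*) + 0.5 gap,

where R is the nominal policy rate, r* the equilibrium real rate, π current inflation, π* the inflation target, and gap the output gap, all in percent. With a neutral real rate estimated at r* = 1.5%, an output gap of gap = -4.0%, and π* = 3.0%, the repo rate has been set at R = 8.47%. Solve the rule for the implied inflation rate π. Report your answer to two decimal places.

6.98%

Collecting π: R = r* + (1 + 0.5) π − 0.5 π* + 0.5 gap
1.5 π = 8.47 − 1.5 + 0.5 × 3.0 − 0.5 × (-4.0) = 10.47
π = 10.47 / 1.5 = 6.98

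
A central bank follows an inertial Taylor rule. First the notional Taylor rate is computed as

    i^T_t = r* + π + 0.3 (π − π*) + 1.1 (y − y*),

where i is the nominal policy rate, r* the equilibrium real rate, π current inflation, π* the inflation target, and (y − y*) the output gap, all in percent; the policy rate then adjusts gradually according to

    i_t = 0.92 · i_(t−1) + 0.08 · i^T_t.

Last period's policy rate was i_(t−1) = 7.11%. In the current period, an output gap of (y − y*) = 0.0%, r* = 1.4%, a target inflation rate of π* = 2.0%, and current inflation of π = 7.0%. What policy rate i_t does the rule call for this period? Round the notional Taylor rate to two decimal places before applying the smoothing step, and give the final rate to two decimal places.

7.33%

i^T_t = 1.4 + 7.0 + 0.3 × (7.0 − 2.0) + 1.1 × 0.0
   = 1.4 + 7 + 1.5 + 0 = 9.90
i_t = 0.92 × 7.11 + 0.08 × 9.90 = 6.5412 + 0.792 = 7.33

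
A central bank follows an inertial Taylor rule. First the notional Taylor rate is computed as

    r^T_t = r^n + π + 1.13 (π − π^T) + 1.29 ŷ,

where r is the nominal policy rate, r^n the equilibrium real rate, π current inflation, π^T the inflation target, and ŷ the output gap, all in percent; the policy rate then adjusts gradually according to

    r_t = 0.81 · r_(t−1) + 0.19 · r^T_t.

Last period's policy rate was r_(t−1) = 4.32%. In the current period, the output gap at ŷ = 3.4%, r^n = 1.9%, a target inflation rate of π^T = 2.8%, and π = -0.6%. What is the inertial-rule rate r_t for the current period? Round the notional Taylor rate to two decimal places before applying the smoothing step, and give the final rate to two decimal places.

r^T_t = 1.9 + (-0.6) + 1.13 × (-0.6 − 2.8) + 1.29 × 3.4
   = 1.9 − 0.6 − 3.842 + 4.386 = 1.84
r_t = 0.81 × 4.32 + 0.19 × 1.84 = 3.4992 + 0.3496 = 3.85

3.85%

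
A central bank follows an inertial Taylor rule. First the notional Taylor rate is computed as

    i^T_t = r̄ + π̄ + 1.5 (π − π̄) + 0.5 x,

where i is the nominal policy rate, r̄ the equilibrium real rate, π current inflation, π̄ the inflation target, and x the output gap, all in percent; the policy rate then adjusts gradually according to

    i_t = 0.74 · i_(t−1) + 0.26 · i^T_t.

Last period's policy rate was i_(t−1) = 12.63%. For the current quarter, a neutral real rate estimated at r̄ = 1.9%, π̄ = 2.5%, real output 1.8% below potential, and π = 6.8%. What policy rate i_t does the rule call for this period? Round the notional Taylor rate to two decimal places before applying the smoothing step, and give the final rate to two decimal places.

Output 1.8% below potential → x = -1.8.
i^T_t = 1.9 + 2.5 + 1.5 × (6.8 − 2.5) + 0.5 × (-1.8)
   = 1.9 + 2.5 + 6.45 − 0.9 = 9.95
i_t = 0.74 × 12.63 + 0.26 × 9.95 = 9.3462 + 2.587 = 11.93

11.93%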